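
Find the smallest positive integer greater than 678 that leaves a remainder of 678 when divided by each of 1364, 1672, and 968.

570830

N − 678 must be a common multiple of 1364, 1672, and 968.
1364 = 2^2 × 11 × 31
1672 = 2^3 × 11 × 19
968 = 2^3 × 11^2
LCM(1364, 1672, 968) = 2^3 × 11^2 × 19 × 31 = 570152.
Smallest N > 678 is LCM + 678 = 570152 + 678 = 570830.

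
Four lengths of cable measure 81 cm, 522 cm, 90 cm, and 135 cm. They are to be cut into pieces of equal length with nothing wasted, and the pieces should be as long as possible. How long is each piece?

9 cm

The greatest length dividing all of 81, 522, 90, and 135 is their gcd.
81 = 3^4
522 = 2 × 3^2 × 29
90 = 2 × 3^2 × 5
135 = 3^3 × 5
gcd(81, 522, 90, 135) = 3^2 = 9.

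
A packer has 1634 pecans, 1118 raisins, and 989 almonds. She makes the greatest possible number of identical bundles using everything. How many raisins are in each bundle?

26

Number of bundles = gcd(1634, 1118, 989).
1634 = 2 × 19 × 43
1118 = 2 × 13 × 43
989 = 23 × 43
gcd(1634, 1118, 989) = 43.
raisins per bundle = 1118 / 43 = 26.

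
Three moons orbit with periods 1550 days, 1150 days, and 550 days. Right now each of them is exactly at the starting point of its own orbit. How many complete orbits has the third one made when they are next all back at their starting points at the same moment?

713 orbits

They are all back at their starting positions together after one LCM of the periods.
1550 = 2 × 5^2 × 31
1150 = 2 × 5^2 × 23
550 = 2 × 5^2 × 11
LCM(1550, 1150, 550) = 2 × 5^2 × 11 × 23 × 31 = 392150.
Orbits for period 550: 392150 / 550 = 713.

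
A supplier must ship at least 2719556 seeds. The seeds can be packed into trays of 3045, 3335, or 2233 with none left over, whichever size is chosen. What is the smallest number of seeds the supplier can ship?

The number of seeds must be a common multiple of 3045, 3335, and 2233, so a multiple of their LCM.
3045 = 3 × 5 × 7 × 29
3335 = 5 × 23 × 29
2233 = 7 × 11 × 29
LCM(3045, 3335, 2233) = 3 × 5 × 7 × 11 × 23 × 29 = 770385.
Smallest multiple of 770385 that is ≥ 2719556: ⌈2719556/770385⌉ × 770385 = 4 × 770385 = 3081540.

3081540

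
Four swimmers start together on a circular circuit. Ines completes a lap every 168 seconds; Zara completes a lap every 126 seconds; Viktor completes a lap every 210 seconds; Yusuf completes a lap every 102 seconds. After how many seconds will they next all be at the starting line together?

They coincide at every common multiple of the periods; the first is the LCM.
168 = 2^3 × 3 × 7
126 = 2 × 3^2 × 7
210 = 2 × 3 × 5 × 7
102 = 2 × 3 × 17
LCM(168, 126, 210, 102) = 2^3 × 3^2 × 5 × 7 × 17 = 42840.

42840 seconds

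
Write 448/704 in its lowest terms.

7/11

448 = 2^6 × 7
704 = 2^6 × 11
gcd(448, 704) = 2^6 = 64.
Divide numerator and denominator by 64: 448/704 = 7/11.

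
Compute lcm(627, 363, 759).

627 = 3 × 11 × 19
363 = 3 × 11^2
759 = 3 × 11 × 23
LCM(627, 363, 759) = 3 × 11^2 × 19 × 23 = 158631.

158631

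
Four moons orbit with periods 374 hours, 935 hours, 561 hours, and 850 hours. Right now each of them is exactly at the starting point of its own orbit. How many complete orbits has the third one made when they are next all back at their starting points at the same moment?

They are all back at their starting positions together after one LCM of the periods.
374 = 2 × 11 × 17
935 = 5 × 11 × 17
561 = 3 × 11 × 17
850 = 2 × 5^2 × 17
LCM(374, 935, 561, 850) = 2 × 3 × 5^2 × 11 × 17 = 28050.
Orbits for period 561: 28050 / 561 = 50.

50 orbits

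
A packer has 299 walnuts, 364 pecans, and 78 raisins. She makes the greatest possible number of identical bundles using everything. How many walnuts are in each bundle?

23

Number of bundles = gcd(299, 364, 78).
299 = 13 × 23
364 = 2^2 × 7 × 13
78 = 2 × 3 × 13
gcd(299, 364, 78) = 13.
walnuts per bundle = 299 / 13 = 23.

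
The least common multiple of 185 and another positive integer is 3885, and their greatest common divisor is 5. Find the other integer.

105

gcd × lcm = product of the two integers, so the other integer is (5 × 3885) / 185 = 105.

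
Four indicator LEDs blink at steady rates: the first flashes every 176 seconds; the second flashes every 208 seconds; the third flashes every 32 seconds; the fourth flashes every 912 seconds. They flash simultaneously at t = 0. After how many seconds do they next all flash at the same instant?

260832 seconds

We need the least common multiple of the intervals.
176 = 2^4 × 11
208 = 2^4 × 13
32 = 2^5
912 = 2^4 × 3 × 19
LCM(176, 208, 32, 912) = 2^5 × 3 × 11 × 13 × 19 = 260832.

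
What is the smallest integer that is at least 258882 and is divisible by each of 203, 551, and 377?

300846

The integer must be a common multiple of 203, 551, and 377, so a multiple of their LCM.
203 = 7 × 29
551 = 19 × 29
377 = 13 × 29
LCM(203, 551, 377) = 7 × 13 × 19 × 29 = 50141.
Smallest multiple of 50141 that is ≥ 258882: ⌈258882/50141⌉ × 50141 = 6 × 50141 = 300846.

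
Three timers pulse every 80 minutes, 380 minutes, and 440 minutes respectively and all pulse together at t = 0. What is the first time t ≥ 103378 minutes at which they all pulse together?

Joint pulses occur at multiples of LCM(80, 380, 440).
80 = 2^4 × 5
380 = 2^2 × 5 × 19
440 = 2^3 × 5 × 11
LCM(80, 380, 440) = 2^4 × 5 × 11 × 19 = 16720.
Smallest multiple of 16720 that is ≥ 103378: ⌈103378/16720⌉ × 16720 = 7 × 16720 = 117040.

117040 minutes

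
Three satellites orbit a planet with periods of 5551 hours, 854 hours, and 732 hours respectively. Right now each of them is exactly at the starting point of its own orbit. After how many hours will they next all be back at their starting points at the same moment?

66612 hours

They coincide at every common multiple of the periods; the first is the LCM.
5551 = 7 × 13 × 61
854 = 2 × 7 × 61
732 = 2^2 × 3 × 61
LCM(5551, 854, 732) = 2^2 × 3 × 7 × 13 × 61 = 66612.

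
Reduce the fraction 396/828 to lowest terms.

396 = 2^2 × 3^2 × 11
828 = 2^2 × 3^2 × 23
gcd(396, 828) = 2^2 × 3^2 = 36.
Divide numerator and denominator by 36: 396/828 = 11/23.

11/23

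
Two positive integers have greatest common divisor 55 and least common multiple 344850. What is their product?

18966750

For any two positive integers, gcd × lcm = product = 55 × 344850 = 18966750.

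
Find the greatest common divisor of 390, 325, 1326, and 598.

390 = 2 × 3 × 5 × 13
325 = 5^2 × 13
1326 = 2 × 3 × 13 × 17
598 = 2 × 13 × 23
gcd(390, 325, 1326, 598) = 13.

13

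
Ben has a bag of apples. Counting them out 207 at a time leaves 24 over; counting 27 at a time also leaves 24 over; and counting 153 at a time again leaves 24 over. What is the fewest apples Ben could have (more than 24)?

N − 24 must be a common multiple of 207, 27, and 153.
207 = 3^2 × 23
27 = 3^3
153 = 3^2 × 17
LCM(207, 27, 153) = 3^3 × 17 × 23 = 10557.
Smallest N > 24 is LCM + 24 = 10557 + 24 = 10581.

10581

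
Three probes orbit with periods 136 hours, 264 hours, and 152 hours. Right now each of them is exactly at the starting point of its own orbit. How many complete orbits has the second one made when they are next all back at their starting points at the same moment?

323 orbits

All finish a whole number of cycles simultaneously at t = LCM of the periods.
136 = 2^3 × 17
264 = 2^3 × 3 × 11
152 = 2^3 × 19
LCM(136, 264, 152) = 2^3 × 3 × 11 × 17 × 19 = 85272.
Orbits for period 264: 85272 / 264 = 323.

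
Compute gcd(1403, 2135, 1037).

1403 = 23 × 61
2135 = 5 × 7 × 61
1037 = 17 × 61
gcd(1403, 2135, 1037) = 61.

61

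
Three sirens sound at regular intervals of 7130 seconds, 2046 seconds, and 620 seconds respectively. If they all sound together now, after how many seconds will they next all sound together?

470580 seconds

The first simultaneous occurrence is after LCM of the individual periods.
7130 = 2 × 5 × 23 × 31
2046 = 2 × 3 × 11 × 31
620 = 2^2 × 5 × 31
LCM(7130, 2046, 620) = 2^2 × 3 × 5 × 11 × 23 × 31 = 470580.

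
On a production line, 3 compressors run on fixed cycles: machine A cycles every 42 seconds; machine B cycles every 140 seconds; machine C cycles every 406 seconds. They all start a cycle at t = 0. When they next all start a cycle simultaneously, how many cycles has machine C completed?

30 cycles

All finish a whole number of cycles simultaneously at t = LCM of the periods.
42 = 2 × 3 × 7
140 = 2^2 × 5 × 7
406 = 2 × 7 × 29
LCM(42, 140, 406) = 2^2 × 3 × 5 × 7 × 29 = 12180.
Cycles for period 406: 12180 / 406 = 30.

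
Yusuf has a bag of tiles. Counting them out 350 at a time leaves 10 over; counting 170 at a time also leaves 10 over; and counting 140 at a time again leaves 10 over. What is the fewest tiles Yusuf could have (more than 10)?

11910

N − 10 must be a common multiple of 350, 170, and 140.
350 = 2 × 5^2 × 7
170 = 2 × 5 × 17
140 = 2^2 × 5 × 7
LCM(350, 170, 140) = 2^2 × 5^2 × 7 × 17 = 11900.
Smallest N > 10 is LCM + 10 = 11900 + 10 = 11910.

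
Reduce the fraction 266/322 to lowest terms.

19/23

266 = 2 × 7 × 19
322 = 2 × 7 × 23
gcd(266, 322) = 2 × 7 = 14.
Divide numerator and denominator by 14: 266/322 = 19/23.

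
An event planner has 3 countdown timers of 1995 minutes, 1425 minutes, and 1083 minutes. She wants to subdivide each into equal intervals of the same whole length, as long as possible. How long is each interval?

57 minutes

The interval must divide each timer length; the longest such is the gcd.
1995 = 3 × 5 × 7 × 19
1425 = 3 × 5^2 × 19
1083 = 3 × 19^2
gcd(1995, 1425, 1083) = 3 × 19 = 57.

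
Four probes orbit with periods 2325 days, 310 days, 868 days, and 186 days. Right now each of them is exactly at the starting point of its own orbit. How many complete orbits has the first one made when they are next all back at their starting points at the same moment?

28 orbits

The first common completion time is the LCM of the periods.
2325 = 3 × 5^2 × 31
310 = 2 × 5 × 31
868 = 2^2 × 7 × 31
186 = 2 × 3 × 31
LCM(2325, 310, 868, 186) = 2^2 × 3 × 5^2 × 7 × 31 = 65100.
Orbits for period 2325: 65100 / 2325 = 28.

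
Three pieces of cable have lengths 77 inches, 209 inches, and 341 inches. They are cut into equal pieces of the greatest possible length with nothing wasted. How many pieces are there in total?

Piece length = gcd(77, 209, 341).
77 = 7 × 11
209 = 11 × 19
341 = 11 × 31
gcd(77, 209, 341) = 11.
Total pieces = 77/11 + 209/11 + 341/11 = 7 + 19 + 31 = 57.

57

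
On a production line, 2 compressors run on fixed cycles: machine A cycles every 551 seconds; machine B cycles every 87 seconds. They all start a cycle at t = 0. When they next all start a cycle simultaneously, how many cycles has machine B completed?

19 cycles

The first common completion time is the LCM of the periods.
551 = 19 × 29
87 = 3 × 29
LCM(551, 87) = 3 × 19 × 29 = 1653.
Cycles for period 87: 1653 / 87 = 19.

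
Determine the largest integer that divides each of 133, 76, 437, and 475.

19

133 = 7 × 19
76 = 2^2 × 19
437 = 19 × 23
475 = 5^2 × 19
gcd(133, 76, 437, 475) = 19.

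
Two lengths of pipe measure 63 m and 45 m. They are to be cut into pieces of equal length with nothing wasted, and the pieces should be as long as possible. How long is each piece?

9 m

The greatest length dividing all of 63 and 45 is their gcd.
63 = 3^2 × 7
45 = 3^2 × 5
gcd(63, 45) = 3^2 = 9.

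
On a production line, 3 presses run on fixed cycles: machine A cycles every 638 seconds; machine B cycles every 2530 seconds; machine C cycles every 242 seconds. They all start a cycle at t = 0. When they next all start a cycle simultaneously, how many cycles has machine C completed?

3335 cycles

They are all back at their starting positions together after one LCM of the periods.
638 = 2 × 11 × 29
2530 = 2 × 5 × 11 × 23
242 = 2 × 11^2
LCM(638, 2530, 242) = 2 × 5 × 11^2 × 23 × 29 = 807070.
Cycles for period 242: 807070 / 242 = 3335.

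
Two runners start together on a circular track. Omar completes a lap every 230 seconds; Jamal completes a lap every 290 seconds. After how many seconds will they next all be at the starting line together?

6670 seconds

The first simultaneous occurrence is after LCM of the individual periods.
230 = 2 × 5 × 23
290 = 2 × 5 × 29
LCM(230, 290) = 2 × 5 × 23 × 29 = 6670.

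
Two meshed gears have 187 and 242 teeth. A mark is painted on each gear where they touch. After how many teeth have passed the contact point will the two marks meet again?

4114 teeth

The first simultaneous occurrence is after LCM of the individual periods.
187 = 11 × 17
242 = 2 × 11^2
LCM(187, 242) = 2 × 11^2 × 17 = 4114.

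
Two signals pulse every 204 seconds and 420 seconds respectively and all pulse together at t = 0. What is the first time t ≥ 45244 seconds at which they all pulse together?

49980 seconds

Joint pulses occur at multiples of LCM(204, 420).
204 = 2^2 × 3 × 17
420 = 2^2 × 3 × 5 × 7
LCM(204, 420) = 2^2 × 3 × 5 × 7 × 17 = 7140.
Smallest multiple of 7140 that is ≥ 45244: ⌈45244/7140⌉ × 7140 = 7 × 7140 = 49980.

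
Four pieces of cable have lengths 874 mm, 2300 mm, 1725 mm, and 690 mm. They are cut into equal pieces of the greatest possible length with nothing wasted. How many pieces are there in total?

Piece length = gcd(874, 2300, 1725, 690).
874 = 2 × 19 × 23
2300 = 2^2 × 5^2 × 23
1725 = 3 × 5^2 × 23
690 = 2 × 3 × 5 × 23
gcd(874, 2300, 1725, 690) = 23.
Total pieces = 874/23 + 2300/23 + 1725/23 + 690/23 = 38 + 100 + 75 + 30 = 243.

243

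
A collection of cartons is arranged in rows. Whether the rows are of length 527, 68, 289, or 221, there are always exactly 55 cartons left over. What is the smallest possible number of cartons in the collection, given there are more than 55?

N − 55 must be a common multiple of 527, 68, 289, and 221.
527 = 17 × 31
68 = 2^2 × 17
289 = 17^2
221 = 13 × 17
LCM(527, 68, 289, 221) = 2^2 × 13 × 17^2 × 31 = 465868.
Smallest N > 55 is LCM + 55 = 465868 + 55 = 465923.

465923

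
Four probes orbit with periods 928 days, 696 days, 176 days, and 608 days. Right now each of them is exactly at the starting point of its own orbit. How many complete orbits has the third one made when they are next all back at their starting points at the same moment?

3306 orbits

All finish a whole number of cycles simultaneously at t = LCM of the periods.
928 = 2^5 × 29
696 = 2^3 × 3 × 29
176 = 2^4 × 11
608 = 2^5 × 19
LCM(928, 696, 176, 608) = 2^5 × 3 × 11 × 19 × 29 = 581856.
Orbits for period 176: 581856 / 176 = 3306.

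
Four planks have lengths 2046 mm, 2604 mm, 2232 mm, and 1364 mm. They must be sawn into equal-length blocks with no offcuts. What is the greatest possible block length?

62 mm

This is the greatest common divisor of 2046, 2604, 2232, and 1364.
2046 = 2 × 3 × 11 × 31
2604 = 2^2 × 3 × 7 × 31
2232 = 2^3 × 3^2 × 31
1364 = 2^2 × 11 × 31
gcd(2046, 2604, 2232, 1364) = 2 × 31 = 62.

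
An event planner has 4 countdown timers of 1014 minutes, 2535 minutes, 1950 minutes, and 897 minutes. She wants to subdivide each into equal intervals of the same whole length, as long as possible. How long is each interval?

39 minutes

The interval must divide each timer length; the longest such is the gcd.
1014 = 2 × 3 × 13^2
2535 = 3 × 5 × 13^2
1950 = 2 × 3 × 5^2 × 13
897 = 3 × 13 × 23
gcd(1014, 2535, 1950, 897) = 3 × 13 = 39.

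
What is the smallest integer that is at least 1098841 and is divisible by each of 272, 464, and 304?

The integer must be a common multiple of 272, 464, and 304, so a multiple of their LCM.
272 = 2^4 × 17
464 = 2^4 × 29
304 = 2^4 × 19
LCM(272, 464, 304) = 2^4 × 17 × 19 × 29 = 149872.
Smallest multiple of 149872 that is ≥ 1098841: ⌈1098841/149872⌉ × 149872 = 8 × 149872 = 1198976.

1198976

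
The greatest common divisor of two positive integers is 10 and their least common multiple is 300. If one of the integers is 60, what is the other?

For two integers, gcd × lcm = product, so the other is (10 × 300) / 60 = 3000 / 60 = 50.

50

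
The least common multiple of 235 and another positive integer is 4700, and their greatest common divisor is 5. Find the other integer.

100

gcd × lcm = product of the two integers, so the other integer is (5 × 4700) / 235 = 100.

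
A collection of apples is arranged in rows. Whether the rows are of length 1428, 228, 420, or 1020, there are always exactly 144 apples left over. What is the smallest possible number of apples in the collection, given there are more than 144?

135804

N − 144 must be a common multiple of 1428, 228, 420, and 1020.
1428 = 2^2 × 3 × 7 × 17
228 = 2^2 × 3 × 19
420 = 2^2 × 3 × 5 × 7
1020 = 2^2 × 3 × 5 × 17
LCM(1428, 228, 420, 1020) = 2^2 × 3 × 5 × 7 × 17 × 19 = 135660.
Smallest N > 144 is LCM + 144 = 135660 + 144 = 135804.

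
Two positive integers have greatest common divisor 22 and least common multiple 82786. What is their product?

For any two positive integers, gcd × lcm = product = 22 × 82786 = 1821292.

1821292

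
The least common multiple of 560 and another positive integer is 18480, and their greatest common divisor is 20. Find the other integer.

gcd × lcm = product of the two integers, so the other integer is (20 × 18480) / 560 = 660.

660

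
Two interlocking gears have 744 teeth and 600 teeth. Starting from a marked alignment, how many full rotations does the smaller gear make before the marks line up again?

All finish a whole number of cycles simultaneously at t = LCM of the periods.
744 = 2^3 × 3 × 31
600 = 2^3 × 3 × 5^2
LCM(744, 600) = 2^3 × 3 × 5^2 × 31 = 18600.
Rotations for period 600: 18600 / 600 = 31.

31 rotations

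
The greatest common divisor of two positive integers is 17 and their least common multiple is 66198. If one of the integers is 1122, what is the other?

For two integers, gcd × lcm = product, so the other is (17 × 66198) / 1122 = 1125366 / 1122 = 1003.

1003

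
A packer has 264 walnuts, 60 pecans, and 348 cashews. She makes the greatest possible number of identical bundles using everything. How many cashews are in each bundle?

29

Number of bundles = gcd(264, 60, 348).
264 = 2^3 × 3 × 11
60 = 2^2 × 3 × 5
348 = 2^2 × 3 × 29
gcd(264, 60, 348) = 2^2 × 3 = 12.
cashews per bundle = 348 / 12 = 29.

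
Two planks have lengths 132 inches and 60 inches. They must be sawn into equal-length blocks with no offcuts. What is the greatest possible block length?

The block length must divide every plank, so the greatest is gcd(132, 60).
132 = 2^2 × 3 × 11
60 = 2^2 × 3 × 5
gcd(132, 60) = 2^2 × 3 = 12.

12 inches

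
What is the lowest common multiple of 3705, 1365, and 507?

337155

3705 = 3 × 5 × 13 × 19
1365 = 3 × 5 × 7 × 13
507 = 3 × 13^2
LCM(3705, 1365, 507) = 3 × 5 × 7 × 13^2 × 19 = 337155.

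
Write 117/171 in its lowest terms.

13/19

117 = 3^2 × 13
171 = 3^2 × 19
gcd(117, 171) = 3^2 = 9.
Divide numerator and denominator by 9: 117/171 = 13/19.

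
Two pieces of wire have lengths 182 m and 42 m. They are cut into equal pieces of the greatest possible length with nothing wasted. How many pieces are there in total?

16

Piece length = gcd(182, 42).
182 = 2 × 7 × 13
42 = 2 × 3 × 7
gcd(182, 42) = 2 × 7 = 14.
Total pieces = 182/14 + 42/14 = 13 + 3 = 16.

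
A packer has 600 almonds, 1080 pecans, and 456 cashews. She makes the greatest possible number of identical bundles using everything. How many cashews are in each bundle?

19

Number of bundles = gcd(600, 1080, 456).
600 = 2^3 × 3 × 5^2
1080 = 2^3 × 3^3 × 5
456 = 2^3 × 3 × 19
gcd(600, 1080, 456) = 2^3 × 3 = 24.
cashews per bundle = 456 / 24 = 19.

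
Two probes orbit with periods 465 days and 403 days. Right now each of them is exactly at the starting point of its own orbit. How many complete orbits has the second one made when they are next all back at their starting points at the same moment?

All finish a whole number of cycles simultaneously at t = LCM of the periods.
465 = 3 × 5 × 31
403 = 13 × 31
LCM(465, 403) = 3 × 5 × 13 × 31 = 6045.
Orbits for period 403: 6045 / 403 = 15.

15 orbits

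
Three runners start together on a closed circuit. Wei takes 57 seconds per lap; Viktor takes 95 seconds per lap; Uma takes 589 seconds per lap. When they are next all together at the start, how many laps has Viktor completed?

They are all back at their starting positions together after one LCM of the periods.
57 = 3 × 19
95 = 5 × 19
589 = 19 × 31
LCM(57, 95, 589) = 3 × 5 × 19 × 31 = 8835.
Laps for period 95: 8835 / 95 = 93.

93 laps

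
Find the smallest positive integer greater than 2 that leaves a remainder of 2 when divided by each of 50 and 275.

N − 2 must be a common multiple of 50 and 275.
50 = 2 × 5^2
275 = 5^2 × 11
LCM(50, 275) = 2 × 5^2 × 11 = 550.
Smallest N > 2 is LCM + 2 = 550 + 2 = 552.

552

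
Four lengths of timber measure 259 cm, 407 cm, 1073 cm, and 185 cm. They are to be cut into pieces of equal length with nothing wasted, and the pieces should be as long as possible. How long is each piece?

37 cm

Each piece length must divide every original length, so the longest possible is gcd(259, 407, 1073, 185).
259 = 7 × 37
407 = 11 × 37
1073 = 29 × 37
185 = 5 × 37
gcd(259, 407, 1073, 185) = 37.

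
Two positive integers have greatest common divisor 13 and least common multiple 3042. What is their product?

39546

For any two positive integers, gcd × lcm = product = 13 × 3042 = 39546.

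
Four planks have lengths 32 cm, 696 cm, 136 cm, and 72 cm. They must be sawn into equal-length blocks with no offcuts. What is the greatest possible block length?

This is the greatest common divisor of 32, 696, 136, and 72.
32 = 2^5
696 = 2^3 × 3 × 29
136 = 2^3 × 17
72 = 2^3 × 3^2
gcd(32, 696, 136, 72) = 2^3 = 8.

8 cm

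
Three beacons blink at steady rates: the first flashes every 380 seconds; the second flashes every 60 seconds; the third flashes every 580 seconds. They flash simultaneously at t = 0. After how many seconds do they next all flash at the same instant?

We need the least common multiple of the intervals.
380 = 2^2 × 5 × 19
60 = 2^2 × 3 × 5
580 = 2^2 × 5 × 29
LCM(380, 60, 580) = 2^2 × 3 × 5 × 19 × 29 = 33060.

33060 seconds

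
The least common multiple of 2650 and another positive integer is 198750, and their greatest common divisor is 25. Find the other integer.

gcd × lcm = product of the two integers, so the other integer is (25 × 198750) / 2650 = 1875.

1875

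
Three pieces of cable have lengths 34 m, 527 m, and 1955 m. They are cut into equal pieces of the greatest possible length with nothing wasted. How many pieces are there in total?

Piece length = gcd(34, 527, 1955).
34 = 2 × 17
527 = 17 × 31
1955 = 5 × 17 × 23
gcd(34, 527, 1955) = 17.
Total pieces = 34/17 + 527/17 + 1955/17 = 2 + 31 + 115 = 148.

148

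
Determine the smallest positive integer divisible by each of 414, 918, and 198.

232254

414 = 2 × 3^2 × 23
918 = 2 × 3^3 × 17
198 = 2 × 3^2 × 11
LCM(414, 918, 198) = 2 × 3^3 × 11 × 17 × 23 = 232254.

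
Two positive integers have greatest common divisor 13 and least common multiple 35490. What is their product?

461370

For any two positive integers, gcd × lcm = product = 13 × 35490 = 461370.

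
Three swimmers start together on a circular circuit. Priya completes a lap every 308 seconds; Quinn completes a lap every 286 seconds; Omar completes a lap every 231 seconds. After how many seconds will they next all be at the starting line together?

12012 seconds

The first simultaneous occurrence is after LCM of the individual periods.
308 = 2^2 × 7 × 11
286 = 2 × 11 × 13
231 = 3 × 7 × 11
LCM(308, 286, 231) = 2^2 × 3 × 7 × 11 × 13 = 12012.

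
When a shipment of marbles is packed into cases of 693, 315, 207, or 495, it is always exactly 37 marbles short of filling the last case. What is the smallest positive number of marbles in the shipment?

79658

Being 37 short of a full case of size k means N ≡ −37 (mod k), i.e. N + 37 is a multiple of each size.
693 = 3^2 × 7 × 11
315 = 3^2 × 5 × 7
207 = 3^2 × 23
495 = 3^2 × 5 × 11
LCM(693, 315, 207, 495) = 3^2 × 5 × 7 × 11 × 23 = 79695.
Smallest positive N is 79695 − 37 = 79658.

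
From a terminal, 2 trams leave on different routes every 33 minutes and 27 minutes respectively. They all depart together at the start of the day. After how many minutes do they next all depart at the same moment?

They coincide at every common multiple of the periods; the first is the LCM.
33 = 3 × 11
27 = 3^3
LCM(33, 27) = 3^3 × 11 = 297.

297 minutes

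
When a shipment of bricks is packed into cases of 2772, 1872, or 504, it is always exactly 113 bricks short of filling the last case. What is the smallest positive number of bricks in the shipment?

Being 113 short of a full case of size k means N ≡ −113 (mod k), i.e. N + 113 is a multiple of each size.
2772 = 2^2 × 3^2 × 7 × 11
1872 = 2^4 × 3^2 × 13
504 = 2^3 × 3^2 × 7
LCM(2772, 1872, 504) = 2^4 × 3^2 × 7 × 11 × 13 = 144144.
Smallest positive N is 144144 − 113 = 144031.

144031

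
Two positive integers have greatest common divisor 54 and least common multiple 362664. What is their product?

19583856

For any two positive integers, gcd × lcm = product = 54 × 362664 = 19583856.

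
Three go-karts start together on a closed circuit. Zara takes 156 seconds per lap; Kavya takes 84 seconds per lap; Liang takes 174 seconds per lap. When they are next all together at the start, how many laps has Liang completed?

182 laps

All finish a whole number of cycles simultaneously at t = LCM of the periods.
156 = 2^2 × 3 × 13
84 = 2^2 × 3 × 7
174 = 2 × 3 × 29
LCM(156, 84, 174) = 2^2 × 3 × 7 × 13 × 29 = 31668.
Laps for period 174: 31668 / 174 = 182.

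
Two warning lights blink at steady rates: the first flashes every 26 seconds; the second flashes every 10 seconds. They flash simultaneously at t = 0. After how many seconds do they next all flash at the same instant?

130 seconds

The first simultaneous occurrence is after LCM of the individual periods.
26 = 2 × 13
10 = 2 × 5
LCM(26, 10) = 2 × 5 × 13 = 130.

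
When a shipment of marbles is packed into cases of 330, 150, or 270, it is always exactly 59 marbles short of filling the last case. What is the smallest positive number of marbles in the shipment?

14791

Being 59 short of a full case of size k means N ≡ −59 (mod k), i.e. N + 59 is a multiple of each size.
330 = 2 × 3 × 5 × 11
150 = 2 × 3 × 5^2
270 = 2 × 3^3 × 5
LCM(330, 150, 270) = 2 × 3^3 × 5^2 × 11 = 14850.
Smallest positive N is 14850 − 59 = 14791.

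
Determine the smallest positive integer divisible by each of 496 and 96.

2976

496 = 2^4 × 31
96 = 2^5 × 3
LCM(496, 96) = 2^5 × 3 × 31 = 2976.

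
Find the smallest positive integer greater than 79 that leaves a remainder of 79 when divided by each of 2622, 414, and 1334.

N − 79 must be a common multiple of 2622, 414, and 1334.
2622 = 2 × 3 × 19 × 23
414 = 2 × 3^2 × 23
1334 = 2 × 23 × 29
LCM(2622, 414, 1334) = 2 × 3^2 × 19 × 23 × 29 = 228114.
Smallest N > 79 is LCM + 79 = 228114 + 79 = 228193.

228193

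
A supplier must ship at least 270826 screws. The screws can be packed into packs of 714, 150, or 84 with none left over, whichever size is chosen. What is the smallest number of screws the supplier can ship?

285600

The number of screws must be a common multiple of 714, 150, and 84, so a multiple of their LCM.
714 = 2 × 3 × 7 × 17
150 = 2 × 3 × 5^2
84 = 2^2 × 3 × 7
LCM(714, 150, 84) = 2^2 × 3 × 5^2 × 7 × 17 = 35700.
Smallest multiple of 35700 that is ≥ 270826: ⌈270826/35700⌉ × 35700 = 8 × 35700 = 285600.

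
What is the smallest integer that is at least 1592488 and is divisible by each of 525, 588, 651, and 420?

1822800

The integer must be a common multiple of 525, 588, 651, and 420, so a multiple of their LCM.
525 = 3 × 5^2 × 7
588 = 2^2 × 3 × 7^2
651 = 3 × 7 × 31
420 = 2^2 × 3 × 5 × 7
LCM(525, 588, 651, 420) = 2^2 × 3 × 5^2 × 7^2 × 31 = 455700.
Smallest multiple of 455700 that is ≥ 1592488: ⌈1592488/455700⌉ × 455700 = 4 × 455700 = 1822800.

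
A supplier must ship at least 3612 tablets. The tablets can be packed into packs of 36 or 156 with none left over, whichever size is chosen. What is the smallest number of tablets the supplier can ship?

3744

The number of tablets must be a common multiple of 36 and 156, so a multiple of their LCM.
36 = 2^2 × 3^2
156 = 2^2 × 3 × 13
LCM(36, 156) = 2^2 × 3^2 × 13 = 468.
Smallest multiple of 468 that is ≥ 3612: ⌈3612/468⌉ × 468 = 8 × 468 = 3744.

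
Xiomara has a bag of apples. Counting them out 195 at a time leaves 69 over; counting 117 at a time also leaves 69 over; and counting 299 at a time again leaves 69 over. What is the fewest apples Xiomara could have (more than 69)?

13524

N − 69 must be a common multiple of 195, 117, and 299.
195 = 3 × 5 × 13
117 = 3^2 × 13
299 = 13 × 23
LCM(195, 117, 299) = 3^2 × 5 × 13 × 23 = 13455.
Smallest N > 69 is LCM + 69 = 13455 + 69 = 13524.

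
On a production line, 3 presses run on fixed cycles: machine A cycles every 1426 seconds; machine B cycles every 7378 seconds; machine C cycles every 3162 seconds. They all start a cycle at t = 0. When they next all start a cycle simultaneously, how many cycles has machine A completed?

The first common completion time is the LCM of the periods.
1426 = 2 × 23 × 31
7378 = 2 × 7 × 17 × 31
3162 = 2 × 3 × 17 × 31
LCM(1426, 7378, 3162) = 2 × 3 × 7 × 17 × 23 × 31 = 509082.
Cycles for period 1426: 509082 / 1426 = 357.

357 cycles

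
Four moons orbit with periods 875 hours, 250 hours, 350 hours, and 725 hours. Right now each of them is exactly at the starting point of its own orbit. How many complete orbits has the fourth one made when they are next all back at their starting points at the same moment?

All finish a whole number of cycles simultaneously at t = LCM of the periods.
875 = 5^3 × 7
250 = 2 × 5^3
350 = 2 × 5^2 × 7
725 = 5^2 × 29
LCM(875, 250, 350, 725) = 2 × 5^3 × 7 × 29 = 50750.
Orbits for period 725: 50750 / 725 = 70.

70 orbits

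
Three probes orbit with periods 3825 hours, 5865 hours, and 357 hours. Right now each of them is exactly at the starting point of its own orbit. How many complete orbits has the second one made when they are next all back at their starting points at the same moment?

105 orbits

All finish a whole number of cycles simultaneously at t = LCM of the periods.
3825 = 3^2 × 5^2 × 17
5865 = 3 × 5 × 17 × 23
357 = 3 × 7 × 17
LCM(3825, 5865, 357) = 3^2 × 5^2 × 7 × 17 × 23 = 615825.
Orbits for period 5865: 615825 / 5865 = 105.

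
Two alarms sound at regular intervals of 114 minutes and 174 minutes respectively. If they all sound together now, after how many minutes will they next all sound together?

We need the least common multiple of the intervals.
114 = 2 × 3 × 19
174 = 2 × 3 × 29
LCM(114, 174) = 2 × 3 × 19 × 29 = 3306.

3306 minutes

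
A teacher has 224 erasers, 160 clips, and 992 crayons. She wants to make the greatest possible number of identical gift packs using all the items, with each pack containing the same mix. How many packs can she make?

32 packs

The pack count must divide each quantity, so the greatest is gcd(224, 160, 992).
224 = 2^5 × 7
160 = 2^5 × 5
992 = 2^5 × 31
gcd(224, 160, 992) = 2^5 = 32.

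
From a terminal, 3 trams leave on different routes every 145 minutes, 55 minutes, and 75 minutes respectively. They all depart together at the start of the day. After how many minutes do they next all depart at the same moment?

We need the least common multiple of the intervals.
145 = 5 × 29
55 = 5 × 11
75 = 3 × 5^2
LCM(145, 55, 75) = 3 × 5^2 × 11 × 29 = 23925.

23925 minutes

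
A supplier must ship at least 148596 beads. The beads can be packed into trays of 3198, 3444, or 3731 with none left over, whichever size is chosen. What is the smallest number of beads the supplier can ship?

179088

The number of beads must be a common multiple of 3198, 3444, and 3731, so a multiple of their LCM.
3198 = 2 × 3 × 13 × 41
3444 = 2^2 × 3 × 7 × 41
3731 = 7 × 13 × 41
LCM(3198, 3444, 3731) = 2^2 × 3 × 7 × 13 × 41 = 44772.
Smallest multiple of 44772 that is ≥ 148596: ⌈148596/44772⌉ × 44772 = 4 × 44772 = 179088.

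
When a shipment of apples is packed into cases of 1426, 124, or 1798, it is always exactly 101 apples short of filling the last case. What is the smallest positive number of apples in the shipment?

82607

Being 101 short of a full case of size k means N ≡ −101 (mod k), i.e. N + 101 is a multiple of each size.
1426 = 2 × 23 × 31
124 = 2^2 × 31
1798 = 2 × 29 × 31
LCM(1426, 124, 1798) = 2^2 × 23 × 29 × 31 = 82708.
Smallest positive N is 82708 − 101 = 82607.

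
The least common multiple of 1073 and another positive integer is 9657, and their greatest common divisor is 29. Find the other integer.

gcd × lcm = product of the two integers, so the other integer is (29 × 9657) / 1073 = 261.

261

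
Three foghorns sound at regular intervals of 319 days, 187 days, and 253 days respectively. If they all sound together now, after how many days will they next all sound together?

They coincide at every common multiple of the periods; the first is the LCM.
319 = 11 × 29
187 = 11 × 17
253 = 11 × 23
LCM(319, 187, 253) = 11 × 17 × 23 × 29 = 124729.

124729 days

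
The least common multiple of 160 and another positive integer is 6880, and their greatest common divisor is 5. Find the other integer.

gcd × lcm = product of the two integers, so the other integer is (5 × 6880) / 160 = 215.

215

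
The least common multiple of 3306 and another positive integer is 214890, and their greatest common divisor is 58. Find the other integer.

gcd × lcm = product of the two integers, so the other integer is (58 × 214890) / 3306 = 3770.

3770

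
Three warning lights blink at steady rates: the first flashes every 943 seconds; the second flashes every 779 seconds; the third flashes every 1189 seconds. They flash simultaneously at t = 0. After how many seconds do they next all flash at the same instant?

The first simultaneous occurrence is after LCM of the individual periods.
943 = 23 × 41
779 = 19 × 41
1189 = 29 × 41
LCM(943, 779, 1189) = 19 × 23 × 29 × 41 = 519593.

519593 seconds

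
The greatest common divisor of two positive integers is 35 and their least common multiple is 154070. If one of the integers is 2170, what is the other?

2485

For two integers, gcd × lcm = product, so the other is (35 × 154070) / 2170 = 5392450 / 2170 = 2485.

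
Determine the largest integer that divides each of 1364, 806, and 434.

1364 = 2^2 × 11 × 31
806 = 2 × 13 × 31
434 = 2 × 7 × 31
gcd(1364, 806, 434) = 2 × 31 = 62.

62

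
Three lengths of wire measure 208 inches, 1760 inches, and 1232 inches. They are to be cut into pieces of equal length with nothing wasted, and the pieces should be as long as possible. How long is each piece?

The greatest length dividing all of 208, 1760, and 1232 is their gcd.
208 = 2^4 × 13
1760 = 2^5 × 5 × 11
1232 = 2^4 × 7 × 11
gcd(208, 1760, 1232) = 2^4 = 16.

16 inches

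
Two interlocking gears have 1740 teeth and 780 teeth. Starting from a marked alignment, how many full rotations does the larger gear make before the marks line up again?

13 rotations

All finish a whole number of cycles simultaneously at t = LCM of the periods.
1740 = 2^2 × 3 × 5 × 29
780 = 2^2 × 3 × 5 × 13
LCM(1740, 780) = 2^2 × 3 × 5 × 13 × 29 = 22620.
Rotations for period 1740: 22620 / 1740 = 13.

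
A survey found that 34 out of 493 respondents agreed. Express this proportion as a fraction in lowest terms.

34 = 2 × 17
493 = 17 × 29
gcd(34, 493) = 17.
Divide numerator and denominator by 17: 34/493 = 2/29.

2/29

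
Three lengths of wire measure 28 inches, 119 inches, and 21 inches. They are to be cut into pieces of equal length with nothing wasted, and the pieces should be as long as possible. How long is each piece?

The greatest length dividing all of 28, 119, and 21 is their gcd.
28 = 2^2 × 7
119 = 7 × 17
21 = 3 × 7
gcd(28, 119, 21) = 7.

7 inches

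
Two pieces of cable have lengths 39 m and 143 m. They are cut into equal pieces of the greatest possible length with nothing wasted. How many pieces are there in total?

Piece length = gcd(39, 143).
39 = 3 × 13
143 = 11 × 13
gcd(39, 143) = 13.
Total pieces = 39/13 + 143/13 = 3 + 11 = 14.

14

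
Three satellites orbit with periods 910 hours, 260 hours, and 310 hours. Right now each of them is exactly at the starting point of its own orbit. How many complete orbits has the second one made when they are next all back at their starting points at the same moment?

217 orbits

The first common completion time is the LCM of the periods.
910 = 2 × 5 × 7 × 13
260 = 2^2 × 5 × 13
310 = 2 × 5 × 31
LCM(910, 260, 310) = 2^2 × 5 × 7 × 13 × 31 = 56420.
Orbits for period 260: 56420 / 260 = 217.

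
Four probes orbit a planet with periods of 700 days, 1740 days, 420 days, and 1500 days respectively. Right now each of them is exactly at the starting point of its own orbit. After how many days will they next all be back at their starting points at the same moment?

304500 days

We need the least common multiple of the intervals.
700 = 2^2 × 5^2 × 7
1740 = 2^2 × 3 × 5 × 29
420 = 2^2 × 3 × 5 × 7
1500 = 2^2 × 3 × 5^3
LCM(700, 1740, 420, 1500) = 2^2 × 3 × 5^3 × 7 × 29 = 304500.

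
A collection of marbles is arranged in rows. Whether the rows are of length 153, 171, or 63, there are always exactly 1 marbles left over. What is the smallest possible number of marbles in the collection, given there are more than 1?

20350

N − 1 must be a common multiple of 153, 171, and 63.
153 = 3^2 × 17
171 = 3^2 × 19
63 = 3^2 × 7
LCM(153, 171, 63) = 3^2 × 7 × 17 × 19 = 20349.
Smallest N > 1 is LCM + 1 = 20349 + 1 = 20350.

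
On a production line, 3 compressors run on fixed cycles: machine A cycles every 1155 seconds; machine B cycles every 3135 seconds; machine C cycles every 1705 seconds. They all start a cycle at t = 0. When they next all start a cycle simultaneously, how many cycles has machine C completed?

399 cycles

They are all back at their starting positions together after one LCM of the periods.
1155 = 3 × 5 × 7 × 11
3135 = 3 × 5 × 11 × 19
1705 = 5 × 11 × 31
LCM(1155, 3135, 1705) = 3 × 5 × 7 × 11 × 19 × 31 = 680295.
Cycles for period 1705: 680295 / 1705 = 399.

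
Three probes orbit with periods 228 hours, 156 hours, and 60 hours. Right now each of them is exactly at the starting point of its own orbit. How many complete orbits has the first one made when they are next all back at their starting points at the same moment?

The first common completion time is the LCM of the periods.
228 = 2^2 × 3 × 19
156 = 2^2 × 3 × 13
60 = 2^2 × 3 × 5
LCM(228, 156, 60) = 2^2 × 3 × 5 × 13 × 19 = 14820.
Orbits for period 228: 14820 / 228 = 65.

65 orbits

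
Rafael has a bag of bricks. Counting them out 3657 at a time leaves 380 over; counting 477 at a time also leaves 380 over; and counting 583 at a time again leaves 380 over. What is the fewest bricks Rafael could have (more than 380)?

121061

N − 380 must be a common multiple of 3657, 477, and 583.
3657 = 3 × 23 × 53
477 = 3^2 × 53
583 = 11 × 53
LCM(3657, 477, 583) = 3^2 × 11 × 23 × 53 = 120681.
Smallest N > 380 is LCM + 380 = 120681 + 380 = 121061.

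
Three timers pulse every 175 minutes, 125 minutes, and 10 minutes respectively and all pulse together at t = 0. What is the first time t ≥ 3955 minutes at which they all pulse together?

5250 minutes

Joint pulses occur at multiples of LCM(175, 125, 10).
175 = 5^2 × 7
125 = 5^3
10 = 2 × 5
LCM(175, 125, 10) = 2 × 5^3 × 7 = 1750.
Smallest multiple of 1750 that is ≥ 3955: ⌈3955/1750⌉ × 1750 = 3 × 1750 = 5250.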